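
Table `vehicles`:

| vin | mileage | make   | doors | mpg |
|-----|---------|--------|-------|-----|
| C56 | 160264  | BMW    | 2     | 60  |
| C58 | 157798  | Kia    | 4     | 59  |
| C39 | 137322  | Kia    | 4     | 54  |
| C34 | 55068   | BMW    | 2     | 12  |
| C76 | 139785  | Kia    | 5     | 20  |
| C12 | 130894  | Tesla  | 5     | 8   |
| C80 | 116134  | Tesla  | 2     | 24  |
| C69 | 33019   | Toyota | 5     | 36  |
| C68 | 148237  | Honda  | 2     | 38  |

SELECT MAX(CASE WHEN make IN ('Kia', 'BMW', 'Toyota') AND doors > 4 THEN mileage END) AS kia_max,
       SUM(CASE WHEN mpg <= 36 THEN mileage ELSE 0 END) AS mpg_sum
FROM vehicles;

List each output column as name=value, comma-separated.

kia_max=139785, mpg_sum=474900

[kia_max: make IN ('Kia', 'BMW', 'Toyota') AND doors > 4]
vin=C56: ✗
vin=C58: ✗
vin=C39: ✗
vin=C34: ✗
vin=C76: ✓ → 139785
vin=C12: ✗
vin=C80: ✗
vin=C69: ✓ → 33019
vin=C68: ✗
kia_max = MAX(139785, 33019) = 139785
—
[mpg_sum: mpg <= 36]
vin=C56: ✗
vin=C58: ✗
vin=C39: ✗
vin=C34: ✓ → 55068
vin=C76: ✓ → 139785
vin=C12: ✓ → 130894
vin=C80: ✓ → 116134
vin=C69: ✓ → 33019
vin=C68: ✗
mpg_sum = 55068 + 139785 + 130894 + 116134 + 33019 = 474900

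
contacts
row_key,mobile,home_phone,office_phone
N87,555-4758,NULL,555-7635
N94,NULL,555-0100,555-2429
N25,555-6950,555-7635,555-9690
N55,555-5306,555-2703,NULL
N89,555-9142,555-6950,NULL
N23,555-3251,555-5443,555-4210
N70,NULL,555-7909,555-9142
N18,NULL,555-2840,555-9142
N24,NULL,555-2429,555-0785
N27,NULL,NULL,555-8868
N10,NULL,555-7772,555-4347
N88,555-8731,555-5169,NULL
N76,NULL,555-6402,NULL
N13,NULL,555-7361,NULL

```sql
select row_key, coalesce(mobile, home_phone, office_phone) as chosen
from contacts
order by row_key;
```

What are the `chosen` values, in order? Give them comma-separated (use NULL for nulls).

555-7772, 555-7361, 555-2840, 555-3251, 555-2429, 555-6950, 555-8868, 555-5306, 555-7909, 555-6402, 555-4758, 555-8731, 555-9142, 555-0100

row_key=N10: mobile=NULL, home_phone=555-7772 → 555-7772
row_key=N13: mobile=NULL, home_phone=555-7361 → 555-7361
row_key=N18: mobile=NULL, home_phone=555-2840 → 555-2840
row_key=N23: mobile=555-3251 → 555-3251
row_key=N24: mobile=NULL, home_phone=555-2429 → 555-2429
row_key=N25: mobile=555-6950 → 555-6950
row_key=N27: mobile=NULL, home_phone=NULL, office_phone=555-8868 → 555-8868
row_key=N55: mobile=555-5306 → 555-5306
row_key=N70: mobile=NULL, home_phone=555-7909 → 555-7909
row_key=N76: mobile=NULL, home_phone=555-6402 → 555-6402
row_key=N87: mobile=555-4758 → 555-4758
row_key=N88: mobile=555-8731 → 555-8731
row_key=N89: mobile=555-9142 → 555-9142
row_key=N94: mobile=NULL, home_phone=555-0100 → 555-0100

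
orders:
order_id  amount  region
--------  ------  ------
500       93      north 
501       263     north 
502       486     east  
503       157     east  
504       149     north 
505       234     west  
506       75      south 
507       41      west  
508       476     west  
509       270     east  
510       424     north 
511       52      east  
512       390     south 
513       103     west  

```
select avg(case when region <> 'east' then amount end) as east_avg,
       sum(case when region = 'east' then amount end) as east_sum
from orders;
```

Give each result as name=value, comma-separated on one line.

east_avg=224.8, east_sum=965

[east_avg: region <> 'east']
order_id=500: ✓ → 93
order_id=501: ✓ → 263
order_id=502: ✗
order_id=503: ✗
order_id=504: ✓ → 149
order_id=505: ✓ → 234
order_id=506: ✓ → 75
order_id=507: ✓ → 41
order_id=508: ✓ → 476
order_id=509: ✗
order_id=510: ✓ → 424
order_id=511: ✗
order_id=512: ✓ → 390
order_id=513: ✓ → 103
east_avg = (93 + 263 + 149 + 234 + 75 + 41 + 476 + 424 + 390 + 103) / 10 = 224.8
—
[east_sum: region = 'east']
order_id=500: ✗
order_id=501: ✗
order_id=502: ✓ → 486
order_id=503: ✓ → 157
order_id=504: ✗
order_id=505: ✗
order_id=506: ✗
order_id=507: ✗
order_id=508: ✗
order_id=509: ✓ → 270
order_id=510: ✗
order_id=511: ✓ → 52
order_id=512: ✗
order_id=513: ✗
east_sum = 486 + 157 + 270 + 52 = 965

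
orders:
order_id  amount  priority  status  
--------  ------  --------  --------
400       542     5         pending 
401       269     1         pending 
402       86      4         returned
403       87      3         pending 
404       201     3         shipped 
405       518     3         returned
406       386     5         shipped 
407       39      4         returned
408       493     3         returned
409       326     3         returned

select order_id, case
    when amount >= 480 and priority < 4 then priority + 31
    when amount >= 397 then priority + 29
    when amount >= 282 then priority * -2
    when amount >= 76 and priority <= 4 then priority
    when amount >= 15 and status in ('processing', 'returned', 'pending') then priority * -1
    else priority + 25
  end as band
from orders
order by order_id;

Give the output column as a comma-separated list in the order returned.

34, 1, 4, 3, 3, 34, -10, -4, 34, -6

order_id=400: amount >= 397 → 34
order_id=401: amount >= 76 and priority <= 4 → 1
order_id=402: amount >= 76 and priority <= 4 → 4
order_id=403: amount >= 76 and priority <= 4 → 3
order_id=404: amount >= 76 and priority <= 4 → 3
order_id=405: amount >= 480 and priority < 4 → 34
order_id=406: amount >= 282 → -10
order_id=407: amount >= 15 and status in ('processing', 'returned', 'pending') → -4
order_id=408: amount >= 480 and priority < 4 → 34
order_id=409: amount >= 282 → -6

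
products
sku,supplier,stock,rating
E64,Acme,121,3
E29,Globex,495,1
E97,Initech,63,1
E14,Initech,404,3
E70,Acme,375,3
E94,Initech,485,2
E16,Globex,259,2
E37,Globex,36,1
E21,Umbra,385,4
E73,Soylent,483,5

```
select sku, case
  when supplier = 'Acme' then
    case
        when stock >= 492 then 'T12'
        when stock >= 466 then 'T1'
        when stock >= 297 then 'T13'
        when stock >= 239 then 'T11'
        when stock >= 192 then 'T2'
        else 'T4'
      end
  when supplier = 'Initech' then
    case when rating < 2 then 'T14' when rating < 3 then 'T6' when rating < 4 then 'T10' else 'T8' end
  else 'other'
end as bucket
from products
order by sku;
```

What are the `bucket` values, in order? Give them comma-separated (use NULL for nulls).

T10, other, other, other, other, T4, T13, other, T6, T14

sku=E14: supplier='Initech' → inner[rating < 4] → T10
sku=E16: supplier='Globex' → outer ELSE → other
sku=E21: supplier='Umbra' → outer ELSE → other
sku=E29: supplier='Globex' → outer ELSE → other
sku=E37: supplier='Globex' → outer ELSE → other
sku=E64: supplier='Acme' → inner[ELSE] → T4
sku=E70: supplier='Acme' → inner[stock >= 297] → T13
sku=E73: supplier='Soylent' → outer ELSE → other
sku=E94: supplier='Initech' → inner[rating < 3] → T6
sku=E97: supplier='Initech' → inner[rating < 2] → T14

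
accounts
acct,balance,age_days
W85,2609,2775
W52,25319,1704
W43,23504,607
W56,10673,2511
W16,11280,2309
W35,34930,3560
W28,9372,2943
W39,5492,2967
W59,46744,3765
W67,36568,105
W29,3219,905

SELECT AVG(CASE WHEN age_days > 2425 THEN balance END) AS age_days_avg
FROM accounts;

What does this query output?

18303.3333333333

acct=W85: ✓ → 2609
acct=W52: ✗
acct=W43: ✗
acct=W56: ✓ → 10673
acct=W16: ✗
acct=W35: ✓ → 34930
acct=W28: ✓ → 9372
acct=W39: ✓ → 5492
acct=W59: ✓ → 46744
acct=W67: ✗
acct=W29: ✗
age_days_avg = (2609 + 10673 + 34930 + 9372 + 5492 + 46744) / 6 = 18303.3333333333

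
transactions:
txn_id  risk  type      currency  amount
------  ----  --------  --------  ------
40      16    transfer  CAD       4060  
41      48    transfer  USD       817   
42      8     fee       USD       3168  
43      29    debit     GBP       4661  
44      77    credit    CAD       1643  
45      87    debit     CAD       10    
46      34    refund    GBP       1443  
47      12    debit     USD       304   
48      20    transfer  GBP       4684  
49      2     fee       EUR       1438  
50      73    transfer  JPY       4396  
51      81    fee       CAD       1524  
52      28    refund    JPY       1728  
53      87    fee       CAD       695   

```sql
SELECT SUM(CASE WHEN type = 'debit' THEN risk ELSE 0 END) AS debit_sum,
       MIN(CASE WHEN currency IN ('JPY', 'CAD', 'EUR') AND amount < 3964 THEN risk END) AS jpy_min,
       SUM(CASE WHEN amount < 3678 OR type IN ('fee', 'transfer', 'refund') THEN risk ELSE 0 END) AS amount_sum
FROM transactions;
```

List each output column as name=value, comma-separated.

debit_sum=128, jpy_min=2, amount_sum=573

[debit_sum: type = 'debit']
txn_id=40: ✗
txn_id=41: ✗
txn_id=42: ✗
txn_id=43: ✓ → 29
txn_id=44: ✗
txn_id=45: ✓ → 87
txn_id=46: ✗
txn_id=47: ✓ → 12
txn_id=48: ✗
txn_id=49: ✗
txn_id=50: ✗
txn_id=51: ✗
txn_id=52: ✗
txn_id=53: ✗
debit_sum = 29 + 87 + 12 = 128
—
[jpy_min: currency IN ('JPY', 'CAD', 'EUR') AND amount < 3964]
txn_id=40: ✗
txn_id=41: ✗
txn_id=42: ✗
txn_id=43: ✗
txn_id=44: ✓ → 77
txn_id=45: ✓ → 87
txn_id=46: ✗
txn_id=47: ✗
txn_id=48: ✗
txn_id=49: ✓ → 2
txn_id=50: ✗
txn_id=51: ✓ → 81
txn_id=52: ✓ → 28
txn_id=53: ✓ → 87
jpy_min = MIN(77, 87, 2, 81, 28, 87) = 2
—
[amount_sum: amount < 3678 OR type IN ('fee', 'transfer', 'refund')]
txn_id=40: ✓ → 16
txn_id=41: ✓ → 48
txn_id=42: ✓ → 8
txn_id=43: ✗
txn_id=44: ✓ → 77
txn_id=45: ✓ → 87
txn_id=46: ✓ → 34
txn_id=47: ✓ → 12
txn_id=48: ✓ → 20
txn_id=49: ✓ → 2
txn_id=50: ✓ → 73
txn_id=51: ✓ → 81
txn_id=52: ✓ → 28
txn_id=53: ✓ → 87
amount_sum = 16 + 48 + 8 + 77 + 87 + 34 + 12 + 20 + 2 + 73 + 81 + 28 + 87 = 573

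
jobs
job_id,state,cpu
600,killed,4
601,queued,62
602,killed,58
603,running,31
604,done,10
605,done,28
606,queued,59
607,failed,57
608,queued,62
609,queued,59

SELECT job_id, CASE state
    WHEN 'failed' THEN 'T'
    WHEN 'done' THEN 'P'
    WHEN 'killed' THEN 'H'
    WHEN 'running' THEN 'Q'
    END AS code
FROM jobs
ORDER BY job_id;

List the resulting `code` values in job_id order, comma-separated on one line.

H, NULL, H, Q, P, P, NULL, T, NULL, NULL

job_id=600: state='killed' → H
job_id=601: (no match → NULL) → NULL
job_id=602: state='killed' → H
job_id=603: state='running' → Q
job_id=604: state='done' → P
job_id=605: state='done' → P
job_id=606: (no match → NULL) → NULL
job_id=607: state='failed' → T
job_id=608: (no match → NULL) → NULL
job_id=609: (no match → NULL) → NULL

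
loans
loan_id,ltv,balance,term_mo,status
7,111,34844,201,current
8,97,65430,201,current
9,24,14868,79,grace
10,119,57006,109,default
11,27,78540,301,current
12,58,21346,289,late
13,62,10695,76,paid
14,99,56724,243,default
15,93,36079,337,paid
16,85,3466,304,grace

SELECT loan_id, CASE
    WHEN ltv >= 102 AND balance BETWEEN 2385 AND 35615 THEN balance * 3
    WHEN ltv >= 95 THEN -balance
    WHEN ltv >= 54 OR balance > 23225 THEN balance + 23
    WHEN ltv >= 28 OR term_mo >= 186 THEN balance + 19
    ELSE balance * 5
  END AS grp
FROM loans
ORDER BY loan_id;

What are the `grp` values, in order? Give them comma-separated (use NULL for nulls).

104532, -65430, 74340, -57006, 78563, 21369, 10718, -56724, 36102, 3489

loan_id=7: ltv >= 102 AND balance BETWEEN 2385 AND 35615 → 104532
loan_id=8: ltv >= 95 → -65430
loan_id=9: ELSE → 74340
loan_id=10: ltv >= 95 → -57006
loan_id=11: ltv >= 54 OR balance > 23225 → 78563
loan_id=12: ltv >= 54 OR balance > 23225 → 21369
loan_id=13: ltv >= 54 OR balance > 23225 → 10718
loan_id=14: ltv >= 95 → -56724
loan_id=15: ltv >= 54 OR balance > 23225 → 36102
loan_id=16: ltv >= 54 OR balance > 23225 → 3489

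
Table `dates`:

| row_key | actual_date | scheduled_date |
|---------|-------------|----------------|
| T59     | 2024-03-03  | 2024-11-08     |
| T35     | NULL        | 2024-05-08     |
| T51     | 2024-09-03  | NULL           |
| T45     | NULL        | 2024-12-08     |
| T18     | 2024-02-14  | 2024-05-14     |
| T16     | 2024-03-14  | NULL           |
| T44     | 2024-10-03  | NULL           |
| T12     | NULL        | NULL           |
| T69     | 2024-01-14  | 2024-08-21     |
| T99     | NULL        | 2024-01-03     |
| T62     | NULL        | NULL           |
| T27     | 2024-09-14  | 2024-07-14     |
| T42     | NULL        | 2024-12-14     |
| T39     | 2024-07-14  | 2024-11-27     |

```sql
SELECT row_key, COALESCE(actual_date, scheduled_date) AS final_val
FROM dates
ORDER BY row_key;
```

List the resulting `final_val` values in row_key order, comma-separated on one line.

NULL, 2024-03-14, 2024-02-14, 2024-09-14, 2024-05-08, 2024-07-14, 2024-12-14, 2024-10-03, 2024-12-08, 2024-09-03, 2024-03-03, NULL, 2024-01-14, 2024-01-03

row_key=T12: actual_date=NULL, scheduled_date=NULL (all NULL) → NULL
row_key=T16: actual_date=2024-03-14 → 2024-03-14
row_key=T18: actual_date=2024-02-14 → 2024-02-14
row_key=T27: actual_date=2024-09-14 → 2024-09-14
row_key=T35: actual_date=NULL, scheduled_date=2024-05-08 → 2024-05-08
row_key=T39: actual_date=2024-07-14 → 2024-07-14
row_key=T42: actual_date=NULL, scheduled_date=2024-12-14 → 2024-12-14
row_key=T44: actual_date=2024-10-03 → 2024-10-03
row_key=T45: actual_date=NULL, scheduled_date=2024-12-08 → 2024-12-08
row_key=T51: actual_date=2024-09-03 → 2024-09-03
row_key=T59: actual_date=2024-03-03 → 2024-03-03
row_key=T62: actual_date=NULL, scheduled_date=NULL (all NULL) → NULL
row_key=T69: actual_date=2024-01-14 → 2024-01-14
row_key=T99: actual_date=NULL, scheduled_date=2024-01-03 → 2024-01-03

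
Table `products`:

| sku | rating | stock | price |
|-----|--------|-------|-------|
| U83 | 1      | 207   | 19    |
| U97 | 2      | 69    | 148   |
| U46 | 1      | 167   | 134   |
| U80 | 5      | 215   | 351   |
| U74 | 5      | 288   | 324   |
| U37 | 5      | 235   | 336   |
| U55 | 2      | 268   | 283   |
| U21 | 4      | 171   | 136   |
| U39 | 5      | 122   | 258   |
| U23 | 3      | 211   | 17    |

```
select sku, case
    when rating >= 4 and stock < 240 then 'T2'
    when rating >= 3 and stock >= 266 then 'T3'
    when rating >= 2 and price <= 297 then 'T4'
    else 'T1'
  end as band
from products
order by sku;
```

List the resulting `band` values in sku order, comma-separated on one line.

sku=U21: rating >= 4 and stock < 240 → T2
sku=U23: rating >= 2 and price <= 297 → T4
sku=U37: rating >= 4 and stock < 240 → T2
sku=U39: rating >= 4 and stock < 240 → T2
sku=U46: ELSE → T1
sku=U55: rating >= 2 and price <= 297 → T4
sku=U74: rating >= 3 and stock >= 266 → T3
sku=U80: rating >= 4 and stock < 240 → T2
sku=U83: ELSE → T1
sku=U97: rating >= 2 and price <= 297 → T4

T2, T4, T2, T2, T1, T4, T3, T2, T1, T4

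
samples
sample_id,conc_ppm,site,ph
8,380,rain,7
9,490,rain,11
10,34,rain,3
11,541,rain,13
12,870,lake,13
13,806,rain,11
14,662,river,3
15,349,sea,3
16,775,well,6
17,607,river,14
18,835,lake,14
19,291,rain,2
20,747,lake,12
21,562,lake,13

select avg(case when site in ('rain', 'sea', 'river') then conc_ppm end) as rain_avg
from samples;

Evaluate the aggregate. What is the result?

sample_id=8: ✓ → 380
sample_id=9: ✓ → 490
sample_id=10: ✓ → 34
sample_id=11: ✓ → 541
sample_id=12: ✗
sample_id=13: ✓ → 806
sample_id=14: ✓ → 662
sample_id=15: ✓ → 349
sample_id=16: ✗
sample_id=17: ✓ → 607
sample_id=18: ✗
sample_id=19: ✓ → 291
sample_id=20: ✗
sample_id=21: ✗
rain_avg = (380 + 490 + 34 + 541 + 806 + 662 + 349 + 607 + 291) / 9 = 462.2222222222

462.2222222222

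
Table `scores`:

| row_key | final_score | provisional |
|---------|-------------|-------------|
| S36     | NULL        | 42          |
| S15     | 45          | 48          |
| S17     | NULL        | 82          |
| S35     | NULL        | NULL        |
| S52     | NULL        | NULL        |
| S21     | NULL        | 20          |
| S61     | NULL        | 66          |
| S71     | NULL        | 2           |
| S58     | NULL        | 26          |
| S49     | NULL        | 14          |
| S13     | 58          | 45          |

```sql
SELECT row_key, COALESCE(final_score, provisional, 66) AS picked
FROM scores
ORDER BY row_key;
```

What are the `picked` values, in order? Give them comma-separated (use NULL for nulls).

58, 45, 82, 20, 66, 42, 14, 66, 26, 66, 2

row_key=S13: final_score=58 → 58
row_key=S15: final_score=45 → 45
row_key=S17: final_score=NULL, provisional=82 → 82
row_key=S21: final_score=NULL, provisional=20 → 20
row_key=S35: final_score=NULL, provisional=NULL, → literal 66 → 66
row_key=S36: final_score=NULL, provisional=42 → 42
row_key=S49: final_score=NULL, provisional=14 → 14
row_key=S52: final_score=NULL, provisional=NULL, → literal 66 → 66
row_key=S58: final_score=NULL, provisional=26 → 26
row_key=S61: final_score=NULL, provisional=66 → 66
row_key=S71: final_score=NULL, provisional=2 → 2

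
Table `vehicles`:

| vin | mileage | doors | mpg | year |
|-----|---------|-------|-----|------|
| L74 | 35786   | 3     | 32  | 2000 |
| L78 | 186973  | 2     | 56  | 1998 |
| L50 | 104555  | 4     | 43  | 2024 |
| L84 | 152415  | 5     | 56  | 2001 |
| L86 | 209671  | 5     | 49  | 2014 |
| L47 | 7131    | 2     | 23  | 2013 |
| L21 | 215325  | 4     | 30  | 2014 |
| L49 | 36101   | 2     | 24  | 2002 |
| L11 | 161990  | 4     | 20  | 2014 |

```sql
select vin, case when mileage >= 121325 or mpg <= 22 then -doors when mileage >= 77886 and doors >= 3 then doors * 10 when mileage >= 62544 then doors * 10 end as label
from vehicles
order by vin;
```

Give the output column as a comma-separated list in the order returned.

vin=L11: mileage >= 121325 or mpg <= 22 → -4
vin=L21: mileage >= 121325 or mpg <= 22 → -4
vin=L47: (no match → NULL) → NULL
vin=L49: (no match → NULL) → NULL
vin=L50: mileage >= 77886 and doors >= 3 → 40
vin=L74: (no match → NULL) → NULL
vin=L78: mileage >= 121325 or mpg <= 22 → -2
vin=L84: mileage >= 121325 or mpg <= 22 → -5
vin=L86: mileage >= 121325 or mpg <= 22 → -5

-4, -4, NULL, NULL, 40, NULL, -2, -5, -5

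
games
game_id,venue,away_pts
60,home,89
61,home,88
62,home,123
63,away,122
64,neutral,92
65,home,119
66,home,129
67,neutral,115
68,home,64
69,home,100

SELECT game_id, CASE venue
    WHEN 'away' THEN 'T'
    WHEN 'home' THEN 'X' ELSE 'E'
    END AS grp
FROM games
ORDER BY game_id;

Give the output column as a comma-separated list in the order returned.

X, X, X, T, E, X, X, E, X, X

game_id=60: venue='home' → X
game_id=61: venue='home' → X
game_id=62: venue='home' → X
game_id=63: venue='away' → T
game_id=64: ELSE → E
game_id=65: venue='home' → X
game_id=66: venue='home' → X
game_id=67: ELSE → E
game_id=68: venue='home' → X
game_id=69: venue='home' → X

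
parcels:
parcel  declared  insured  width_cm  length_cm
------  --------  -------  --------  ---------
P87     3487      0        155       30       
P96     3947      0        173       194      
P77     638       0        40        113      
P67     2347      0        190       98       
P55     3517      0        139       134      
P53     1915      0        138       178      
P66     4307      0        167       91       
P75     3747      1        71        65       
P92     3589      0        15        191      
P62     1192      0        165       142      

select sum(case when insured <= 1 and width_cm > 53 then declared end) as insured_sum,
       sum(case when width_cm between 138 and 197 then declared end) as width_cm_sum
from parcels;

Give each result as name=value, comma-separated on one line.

insured_sum=24459, width_cm_sum=20712

[insured_sum: insured <= 1 and width_cm > 53]
parcel=P87: ✓ → 3487
parcel=P96: ✓ → 3947
parcel=P77: ✗
parcel=P67: ✓ → 2347
parcel=P55: ✓ → 3517
parcel=P53: ✓ → 1915
parcel=P66: ✓ → 4307
parcel=P75: ✓ → 3747
parcel=P92: ✗
parcel=P62: ✓ → 1192
insured_sum = 3487 + 3947 + 2347 + 3517 + 1915 + 4307 + 3747 + 1192 = 24459
—
[width_cm_sum: width_cm between 138 and 197]
parcel=P87: ✓ → 3487
parcel=P96: ✓ → 3947
parcel=P77: ✗
parcel=P67: ✓ → 2347
parcel=P55: ✓ → 3517
parcel=P53: ✓ → 1915
parcel=P66: ✓ → 4307
parcel=P75: ✗
parcel=P92: ✗
parcel=P62: ✓ → 1192
width_cm_sum = 3487 + 3947 + 2347 + 3517 + 1915 + 4307 + 1192 = 20712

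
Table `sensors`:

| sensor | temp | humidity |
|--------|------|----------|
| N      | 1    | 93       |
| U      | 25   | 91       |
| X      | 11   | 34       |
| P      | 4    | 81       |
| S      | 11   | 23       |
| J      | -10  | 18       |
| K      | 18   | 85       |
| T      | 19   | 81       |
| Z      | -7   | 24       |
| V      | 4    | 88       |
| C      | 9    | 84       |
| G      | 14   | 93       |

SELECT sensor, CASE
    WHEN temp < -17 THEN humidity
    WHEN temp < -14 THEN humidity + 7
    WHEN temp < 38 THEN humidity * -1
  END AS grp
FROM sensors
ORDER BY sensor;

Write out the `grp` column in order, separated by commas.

sensor=C: temp < 38 → -84
sensor=G: temp < 38 → -93
sensor=J: temp < 38 → -18
sensor=K: temp < 38 → -85
sensor=N: temp < 38 → -93
sensor=P: temp < 38 → -81
sensor=S: temp < 38 → -23
sensor=T: temp < 38 → -81
sensor=U: temp < 38 → -91
sensor=V: temp < 38 → -88
sensor=X: temp < 38 → -34
sensor=Z: temp < 38 → -24

-84, -93, -18, -85, -93, -81, -23, -81, -91, -88, -34, -24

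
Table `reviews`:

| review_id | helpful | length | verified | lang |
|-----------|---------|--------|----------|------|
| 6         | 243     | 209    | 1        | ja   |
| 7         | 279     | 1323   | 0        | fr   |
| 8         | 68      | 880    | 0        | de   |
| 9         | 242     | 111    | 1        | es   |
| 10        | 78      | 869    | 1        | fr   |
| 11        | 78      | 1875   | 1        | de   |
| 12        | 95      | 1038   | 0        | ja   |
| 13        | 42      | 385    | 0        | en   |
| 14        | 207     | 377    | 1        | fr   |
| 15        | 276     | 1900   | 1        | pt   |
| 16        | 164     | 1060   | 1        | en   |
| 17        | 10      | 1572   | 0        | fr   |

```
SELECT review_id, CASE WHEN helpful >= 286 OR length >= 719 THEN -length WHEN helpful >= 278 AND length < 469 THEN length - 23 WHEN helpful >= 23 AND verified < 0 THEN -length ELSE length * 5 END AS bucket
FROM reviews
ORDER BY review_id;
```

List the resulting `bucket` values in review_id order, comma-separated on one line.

1045, -1323, -880, 555, -869, -1875, -1038, 1925, 1885, -1900, -1060, -1572

review_id=6: ELSE → 1045
review_id=7: helpful >= 286 OR length >= 719 → -1323
review_id=8: helpful >= 286 OR length >= 719 → -880
review_id=9: ELSE → 555
review_id=10: helpful >= 286 OR length >= 719 → -869
review_id=11: helpful >= 286 OR length >= 719 → -1875
review_id=12: helpful >= 286 OR length >= 719 → -1038
review_id=13: ELSE → 1925
review_id=14: ELSE → 1885
review_id=15: helpful >= 286 OR length >= 719 → -1900
review_id=16: helpful >= 286 OR length >= 719 → -1060
review_id=17: helpful >= 286 OR length >= 719 → -1572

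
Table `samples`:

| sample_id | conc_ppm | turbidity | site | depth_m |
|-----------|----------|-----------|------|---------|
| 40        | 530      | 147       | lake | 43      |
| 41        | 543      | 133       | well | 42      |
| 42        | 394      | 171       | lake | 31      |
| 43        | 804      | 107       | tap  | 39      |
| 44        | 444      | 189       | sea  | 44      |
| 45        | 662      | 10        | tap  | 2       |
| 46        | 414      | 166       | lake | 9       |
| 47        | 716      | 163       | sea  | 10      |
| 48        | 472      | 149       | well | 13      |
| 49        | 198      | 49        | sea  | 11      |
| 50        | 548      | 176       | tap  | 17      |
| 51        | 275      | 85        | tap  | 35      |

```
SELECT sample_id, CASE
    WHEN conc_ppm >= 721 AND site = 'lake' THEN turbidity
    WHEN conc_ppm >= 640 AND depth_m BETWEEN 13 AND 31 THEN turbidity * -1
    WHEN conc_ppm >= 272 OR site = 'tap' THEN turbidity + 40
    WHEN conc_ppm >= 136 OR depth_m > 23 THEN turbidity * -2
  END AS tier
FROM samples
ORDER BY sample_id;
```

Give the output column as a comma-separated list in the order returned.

sample_id=40: conc_ppm >= 272 OR site = 'tap' → 187
sample_id=41: conc_ppm >= 272 OR site = 'tap' → 173
sample_id=42: conc_ppm >= 272 OR site = 'tap' → 211
sample_id=43: conc_ppm >= 272 OR site = 'tap' → 147
sample_id=44: conc_ppm >= 272 OR site = 'tap' → 229
sample_id=45: conc_ppm >= 272 OR site = 'tap' → 50
sample_id=46: conc_ppm >= 272 OR site = 'tap' → 206
sample_id=47: conc_ppm >= 272 OR site = 'tap' → 203
sample_id=48: conc_ppm >= 272 OR site = 'tap' → 189
sample_id=49: conc_ppm >= 136 OR depth_m > 23 → -98
sample_id=50: conc_ppm >= 272 OR site = 'tap' → 216
sample_id=51: conc_ppm >= 272 OR site = 'tap' → 125

187, 173, 211, 147, 229, 50, 206, 203, 189, -98, 216, 125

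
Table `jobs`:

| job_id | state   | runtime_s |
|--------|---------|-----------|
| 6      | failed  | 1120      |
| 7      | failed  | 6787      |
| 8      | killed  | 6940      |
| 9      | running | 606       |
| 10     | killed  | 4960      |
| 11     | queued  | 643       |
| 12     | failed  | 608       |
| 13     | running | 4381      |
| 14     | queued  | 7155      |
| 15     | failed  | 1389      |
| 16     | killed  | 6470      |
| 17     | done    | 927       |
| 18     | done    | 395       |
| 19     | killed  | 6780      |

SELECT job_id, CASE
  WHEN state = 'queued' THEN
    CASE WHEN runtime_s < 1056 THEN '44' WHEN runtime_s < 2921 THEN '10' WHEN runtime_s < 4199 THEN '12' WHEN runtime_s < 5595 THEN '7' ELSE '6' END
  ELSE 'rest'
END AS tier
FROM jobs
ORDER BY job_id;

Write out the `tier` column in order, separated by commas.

job_id=6: state='failed' → outer ELSE → rest
job_id=7: state='failed' → outer ELSE → rest
job_id=8: state='killed' → outer ELSE → rest
job_id=9: state='running' → outer ELSE → rest
job_id=10: state='killed' → outer ELSE → rest
job_id=11: state='queued' → inner[runtime_s < 1056] → 44
job_id=12: state='failed' → outer ELSE → rest
job_id=13: state='running' → outer ELSE → rest
job_id=14: state='queued' → inner[ELSE] → 6
job_id=15: state='failed' → outer ELSE → rest
job_id=16: state='killed' → outer ELSE → rest
job_id=17: state='done' → outer ELSE → rest
job_id=18: state='done' → outer ELSE → rest
job_id=19: state='killed' → outer ELSE → rest

rest, rest, rest, rest, rest, 44, rest, rest, 6, rest, rest, rest, rest, rest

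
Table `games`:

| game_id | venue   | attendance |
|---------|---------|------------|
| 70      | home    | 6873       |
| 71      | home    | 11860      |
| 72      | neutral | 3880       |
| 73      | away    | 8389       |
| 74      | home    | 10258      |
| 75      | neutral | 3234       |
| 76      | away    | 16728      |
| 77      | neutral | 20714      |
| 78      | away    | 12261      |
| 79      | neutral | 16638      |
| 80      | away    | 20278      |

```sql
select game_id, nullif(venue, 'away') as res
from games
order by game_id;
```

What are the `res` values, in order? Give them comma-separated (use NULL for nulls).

game_id=70: venue=home vs away: differ → home
game_id=71: venue=home vs away: differ → home
game_id=72: venue=neutral vs away: differ → neutral
game_id=73: venue=away vs away: equal → NULL
game_id=74: venue=home vs away: differ → home
game_id=75: venue=neutral vs away: differ → neutral
game_id=76: venue=away vs away: equal → NULL
game_id=77: venue=neutral vs away: differ → neutral
game_id=78: venue=away vs away: equal → NULL
game_id=79: venue=neutral vs away: differ → neutral
game_id=80: venue=away vs away: equal → NULL

home, home, neutral, NULL, home, neutral, NULL, neutral, NULL, neutral, NULL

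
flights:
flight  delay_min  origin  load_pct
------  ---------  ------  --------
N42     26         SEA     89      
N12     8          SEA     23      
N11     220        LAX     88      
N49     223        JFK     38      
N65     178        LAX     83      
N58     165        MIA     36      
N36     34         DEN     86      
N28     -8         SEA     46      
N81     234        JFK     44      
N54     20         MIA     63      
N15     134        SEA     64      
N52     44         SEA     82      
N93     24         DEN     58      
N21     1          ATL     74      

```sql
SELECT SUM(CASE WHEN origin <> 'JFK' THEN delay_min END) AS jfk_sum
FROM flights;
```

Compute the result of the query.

846

flight=N42: ✓ → 26
flight=N12: ✓ → 8
flight=N11: ✓ → 220
flight=N49: ✗
flight=N65: ✓ → 178
flight=N58: ✓ → 165
flight=N36: ✓ → 34
flight=N28: ✓ → -8
flight=N81: ✗
flight=N54: ✓ → 20
flight=N15: ✓ → 134
flight=N52: ✓ → 44
flight=N93: ✓ → 24
flight=N21: ✓ → 1
jfk_sum = 26 + 8 + 220 + 178 + 165 + 34 + -8 + 20 + 134 + 44 + 24 + 1 = 846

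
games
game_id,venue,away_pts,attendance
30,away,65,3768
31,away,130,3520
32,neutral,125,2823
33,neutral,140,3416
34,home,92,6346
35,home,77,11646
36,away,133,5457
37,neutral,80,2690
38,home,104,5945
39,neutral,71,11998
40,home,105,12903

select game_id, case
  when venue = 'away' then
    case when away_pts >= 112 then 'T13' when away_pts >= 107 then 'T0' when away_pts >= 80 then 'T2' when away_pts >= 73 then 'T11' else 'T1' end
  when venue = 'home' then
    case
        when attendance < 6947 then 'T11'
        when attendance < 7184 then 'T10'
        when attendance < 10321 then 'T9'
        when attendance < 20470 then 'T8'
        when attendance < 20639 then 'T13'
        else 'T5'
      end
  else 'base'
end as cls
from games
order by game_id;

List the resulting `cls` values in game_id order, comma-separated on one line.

game_id=30: venue='away' → inner[ELSE] → T1
game_id=31: venue='away' → inner[away_pts >= 112] → T13
game_id=32: venue='neutral' → outer ELSE → base
game_id=33: venue='neutral' → outer ELSE → base
game_id=34: venue='home' → inner[attendance < 6947] → T11
game_id=35: venue='home' → inner[attendance < 20470] → T8
game_id=36: venue='away' → inner[away_pts >= 112] → T13
game_id=37: venue='neutral' → outer ELSE → base
game_id=38: venue='home' → inner[attendance < 6947] → T11
game_id=39: venue='neutral' → outer ELSE → base
game_id=40: venue='home' → inner[attendance < 20470] → T8

T1, T13, base, base, T11, T8, T13, base, T11, base, T8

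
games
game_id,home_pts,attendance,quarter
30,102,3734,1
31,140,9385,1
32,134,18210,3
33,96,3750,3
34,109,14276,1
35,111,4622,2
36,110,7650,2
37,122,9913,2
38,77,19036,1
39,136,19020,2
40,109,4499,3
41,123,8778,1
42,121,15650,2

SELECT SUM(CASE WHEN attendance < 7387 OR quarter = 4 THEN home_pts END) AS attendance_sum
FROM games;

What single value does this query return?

game_id=30: ✓ → 102
game_id=31: ✗
game_id=32: ✗
game_id=33: ✓ → 96
game_id=34: ✗
game_id=35: ✓ → 111
game_id=36: ✗
game_id=37: ✗
game_id=38: ✗
game_id=39: ✗
game_id=40: ✓ → 109
game_id=41: ✗
game_id=42: ✗
attendance_sum = 102 + 96 + 111 + 109 = 418

418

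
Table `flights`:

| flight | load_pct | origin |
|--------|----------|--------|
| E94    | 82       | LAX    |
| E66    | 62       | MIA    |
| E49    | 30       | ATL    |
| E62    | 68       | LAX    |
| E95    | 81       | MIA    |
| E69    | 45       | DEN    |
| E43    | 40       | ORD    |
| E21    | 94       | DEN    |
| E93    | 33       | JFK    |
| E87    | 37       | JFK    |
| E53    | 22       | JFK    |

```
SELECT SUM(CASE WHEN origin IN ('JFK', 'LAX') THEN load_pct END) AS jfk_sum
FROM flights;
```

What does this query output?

242

flight=E94: ✓ → 82
flight=E66: ✗
flight=E49: ✗
flight=E62: ✓ → 68
flight=E95: ✗
flight=E69: ✗
flight=E43: ✗
flight=E21: ✗
flight=E93: ✓ → 33
flight=E87: ✓ → 37
flight=E53: ✓ → 22
jfk_sum = 82 + 68 + 33 + 37 + 22 = 242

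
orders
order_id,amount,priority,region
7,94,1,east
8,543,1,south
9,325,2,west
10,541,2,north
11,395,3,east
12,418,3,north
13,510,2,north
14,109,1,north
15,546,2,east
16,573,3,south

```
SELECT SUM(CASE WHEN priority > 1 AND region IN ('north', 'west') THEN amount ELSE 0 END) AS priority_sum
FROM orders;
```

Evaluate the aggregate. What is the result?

order_id=7: ✗
order_id=8: ✗
order_id=9: ✓ → 325
order_id=10: ✓ → 541
order_id=11: ✗
order_id=12: ✓ → 418
order_id=13: ✓ → 510
order_id=14: ✗
order_id=15: ✗
order_id=16: ✗
priority_sum = 325 + 541 + 418 + 510 = 1794

1794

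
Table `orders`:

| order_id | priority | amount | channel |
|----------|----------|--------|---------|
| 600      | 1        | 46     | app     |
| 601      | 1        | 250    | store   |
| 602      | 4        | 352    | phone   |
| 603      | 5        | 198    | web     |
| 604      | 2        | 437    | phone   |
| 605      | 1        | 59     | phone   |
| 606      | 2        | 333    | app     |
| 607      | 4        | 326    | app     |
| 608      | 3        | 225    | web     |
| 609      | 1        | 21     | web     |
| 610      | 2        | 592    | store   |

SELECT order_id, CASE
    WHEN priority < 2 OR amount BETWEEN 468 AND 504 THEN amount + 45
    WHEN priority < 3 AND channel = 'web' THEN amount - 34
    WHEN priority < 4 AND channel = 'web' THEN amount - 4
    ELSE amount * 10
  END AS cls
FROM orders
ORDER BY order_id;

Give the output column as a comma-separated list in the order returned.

91, 295, 3520, 1980, 4370, 104, 3330, 3260, 221, 66, 5920

order_id=600: priority < 2 OR amount BETWEEN 468 AND 504 → 91
order_id=601: priority < 2 OR amount BETWEEN 468 AND 504 → 295
order_id=602: ELSE → 3520
order_id=603: ELSE → 1980
order_id=604: ELSE → 4370
order_id=605: priority < 2 OR amount BETWEEN 468 AND 504 → 104
order_id=606: ELSE → 3330
order_id=607: ELSE → 3260
order_id=608: priority < 4 AND channel = 'web' → 221
order_id=609: priority < 2 OR amount BETWEEN 468 AND 504 → 66
order_id=610: ELSE → 5920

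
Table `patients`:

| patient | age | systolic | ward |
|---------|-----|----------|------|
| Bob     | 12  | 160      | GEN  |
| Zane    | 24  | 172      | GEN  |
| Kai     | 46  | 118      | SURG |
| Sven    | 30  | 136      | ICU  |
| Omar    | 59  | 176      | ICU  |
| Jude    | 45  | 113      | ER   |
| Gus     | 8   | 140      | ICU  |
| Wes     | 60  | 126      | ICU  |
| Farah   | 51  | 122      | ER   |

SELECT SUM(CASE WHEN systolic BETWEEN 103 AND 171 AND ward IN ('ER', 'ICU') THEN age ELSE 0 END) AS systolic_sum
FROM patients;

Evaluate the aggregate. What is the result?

patient=Bob: ✗
patient=Zane: ✗
patient=Kai: ✗
patient=Sven: ✓ → 30
patient=Omar: ✗
patient=Jude: ✓ → 45
patient=Gus: ✓ → 8
patient=Wes: ✓ → 60
patient=Farah: ✓ → 51
systolic_sum = 30 + 45 + 8 + 60 + 51 = 194

194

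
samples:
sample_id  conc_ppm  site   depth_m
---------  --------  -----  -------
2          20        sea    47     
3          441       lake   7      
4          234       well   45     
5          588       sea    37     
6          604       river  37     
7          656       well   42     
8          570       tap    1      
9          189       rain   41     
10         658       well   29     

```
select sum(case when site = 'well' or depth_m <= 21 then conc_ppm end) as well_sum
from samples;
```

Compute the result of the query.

2559

sample_id=2: ✗
sample_id=3: ✓ → 441
sample_id=4: ✓ → 234
sample_id=5: ✗
sample_id=6: ✗
sample_id=7: ✓ → 656
sample_id=8: ✓ → 570
sample_id=9: ✗
sample_id=10: ✓ → 658
well_sum = 441 + 234 + 656 + 570 + 658 = 2559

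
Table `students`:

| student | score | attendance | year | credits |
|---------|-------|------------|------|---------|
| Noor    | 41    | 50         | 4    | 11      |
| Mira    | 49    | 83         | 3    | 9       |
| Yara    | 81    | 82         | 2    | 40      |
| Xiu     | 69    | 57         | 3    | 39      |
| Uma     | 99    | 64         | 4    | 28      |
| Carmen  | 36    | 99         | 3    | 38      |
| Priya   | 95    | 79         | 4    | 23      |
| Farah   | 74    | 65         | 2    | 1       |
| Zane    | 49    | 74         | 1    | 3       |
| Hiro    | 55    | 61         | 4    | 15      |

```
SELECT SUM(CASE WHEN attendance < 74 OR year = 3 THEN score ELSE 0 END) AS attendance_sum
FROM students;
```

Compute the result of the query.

student=Noor: ✓ → 41
student=Mira: ✓ → 49
student=Yara: ✗
student=Xiu: ✓ → 69
student=Uma: ✓ → 99
student=Carmen: ✓ → 36
student=Priya: ✗
student=Farah: ✓ → 74
student=Zane: ✗
student=Hiro: ✓ → 55
attendance_sum = 41 + 49 + 69 + 99 + 36 + 74 + 55 = 423

423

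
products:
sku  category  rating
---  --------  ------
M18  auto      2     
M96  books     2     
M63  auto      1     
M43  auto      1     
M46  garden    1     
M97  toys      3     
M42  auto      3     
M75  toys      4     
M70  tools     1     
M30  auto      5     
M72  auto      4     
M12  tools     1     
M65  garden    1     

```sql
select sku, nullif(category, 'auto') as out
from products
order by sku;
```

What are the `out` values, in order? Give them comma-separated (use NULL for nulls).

tools, NULL, NULL, NULL, NULL, garden, NULL, garden, tools, NULL, toys, books, toys

sku=M12: category=tools vs auto: differ → tools
sku=M18: category=auto vs auto: equal → NULL
sku=M30: category=auto vs auto: equal → NULL
sku=M42: category=auto vs auto: equal → NULL
sku=M43: category=auto vs auto: equal → NULL
sku=M46: category=garden vs auto: differ → garden
sku=M63: category=auto vs auto: equal → NULL
sku=M65: category=garden vs auto: differ → garden
sku=M70: category=tools vs auto: differ → tools
sku=M72: category=auto vs auto: equal → NULL
sku=M75: category=toys vs auto: differ → toys
sku=M96: category=books vs auto: differ → books
sku=M97: category=toys vs auto: differ → toys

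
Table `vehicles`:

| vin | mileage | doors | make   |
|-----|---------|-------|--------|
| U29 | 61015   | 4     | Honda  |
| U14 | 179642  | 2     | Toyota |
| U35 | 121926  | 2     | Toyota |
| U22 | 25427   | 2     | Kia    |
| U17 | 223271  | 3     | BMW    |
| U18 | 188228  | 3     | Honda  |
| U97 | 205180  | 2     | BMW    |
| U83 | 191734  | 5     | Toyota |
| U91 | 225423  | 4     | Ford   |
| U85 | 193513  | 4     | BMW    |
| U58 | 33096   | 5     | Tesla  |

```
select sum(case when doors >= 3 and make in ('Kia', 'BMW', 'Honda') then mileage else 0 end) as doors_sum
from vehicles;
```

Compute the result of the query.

666027

vin=U29: ✓ → 61015
vin=U14: ✗
vin=U35: ✗
vin=U22: ✗
vin=U17: ✓ → 223271
vin=U18: ✓ → 188228
vin=U97: ✗
vin=U83: ✗
vin=U91: ✗
vin=U85: ✓ → 193513
vin=U58: ✗
doors_sum = 61015 + 223271 + 188228 + 193513 = 666027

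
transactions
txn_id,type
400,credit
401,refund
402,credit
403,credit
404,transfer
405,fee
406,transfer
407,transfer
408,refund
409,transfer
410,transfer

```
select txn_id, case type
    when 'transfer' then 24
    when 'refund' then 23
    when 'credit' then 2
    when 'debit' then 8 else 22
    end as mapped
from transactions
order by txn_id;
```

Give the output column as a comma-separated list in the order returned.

txn_id=400: type='credit' → 2
txn_id=401: type='refund' → 23
txn_id=402: type='credit' → 2
txn_id=403: type='credit' → 2
txn_id=404: type='transfer' → 24
txn_id=405: ELSE → 22
txn_id=406: type='transfer' → 24
txn_id=407: type='transfer' → 24
txn_id=408: type='refund' → 23
txn_id=409: type='transfer' → 24
txn_id=410: type='transfer' → 24

2, 23, 2, 2, 24, 22, 24, 24, 23, 24, 24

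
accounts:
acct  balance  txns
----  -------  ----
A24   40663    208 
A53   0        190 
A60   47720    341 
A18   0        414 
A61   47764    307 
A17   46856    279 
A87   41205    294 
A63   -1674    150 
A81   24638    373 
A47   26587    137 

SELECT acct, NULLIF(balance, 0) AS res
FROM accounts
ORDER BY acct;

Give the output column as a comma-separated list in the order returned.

acct=A17: balance=46856 vs 0: differ → 46856
acct=A18: balance=0 vs 0: equal → NULL
acct=A24: balance=40663 vs 0: differ → 40663
acct=A47: balance=26587 vs 0: differ → 26587
acct=A53: balance=0 vs 0: equal → NULL
acct=A60: balance=47720 vs 0: differ → 47720
acct=A61: balance=47764 vs 0: differ → 47764
acct=A63: balance=-1674 vs 0: differ → -1674
acct=A81: balance=24638 vs 0: differ → 24638
acct=A87: balance=41205 vs 0: differ → 41205

46856, NULL, 40663, 26587, NULL, 47720, 47764, -1674, 24638, 41205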